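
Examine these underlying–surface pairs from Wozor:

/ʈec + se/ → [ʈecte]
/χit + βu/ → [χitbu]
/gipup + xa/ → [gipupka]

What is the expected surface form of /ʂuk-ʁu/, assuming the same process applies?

The data show progressive manner assimilation: /s/ → [t] after /c/; /β/ → [b] after /t/; /x/ → [k] after /p/. In each pair only manner changes, matching the preceding consonant, while place and voice stay constant.
The rule targets /ʁ/ (voiced uvular fricative), which sits after the trigger /k/ (stop).
The voiced uvular stop is [ɢ], so /ʁ/ → [ɢ].

[ʂukɢu]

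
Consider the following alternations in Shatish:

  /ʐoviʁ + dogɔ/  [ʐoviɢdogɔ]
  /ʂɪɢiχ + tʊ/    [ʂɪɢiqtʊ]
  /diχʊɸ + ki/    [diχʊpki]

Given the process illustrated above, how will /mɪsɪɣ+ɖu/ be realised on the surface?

The data show regressive manner assimilation: /ʁ/ → [ɢ] before /d/; /χ/ → [q] before /t/; /ɸ/ → [p] before /k/. In each pair only manner changes, matching the following consonant, while place and voice stay constant.
/ɣ/ is a voiced velar fricative. The following trigger /ɖ/ is a stop, so /ɣ/ must become a stop as well.
Changing only its manner to stop gives [g] — the voiced velar stop.

[mɪsɪgɖu]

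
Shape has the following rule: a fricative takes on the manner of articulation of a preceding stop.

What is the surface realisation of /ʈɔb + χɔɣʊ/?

The rule targets /χ/ (voiceless uvular fricative), which sits after the trigger /b/ (stop).
A voiceless uvular stop is [q], so the surface segment is [q].

[ʈɔbqɔɣʊ]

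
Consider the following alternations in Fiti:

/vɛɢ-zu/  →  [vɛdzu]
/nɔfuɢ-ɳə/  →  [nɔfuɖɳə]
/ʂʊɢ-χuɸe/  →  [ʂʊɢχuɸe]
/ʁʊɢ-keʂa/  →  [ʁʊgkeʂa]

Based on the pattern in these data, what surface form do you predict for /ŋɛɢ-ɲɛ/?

The data show regressive place assimilation: /ɢ/ → [d] before /z/; /ɢ/ → [ɖ] before /ɳ/; /ɢ/ → [g] before /k/. In each pair only place changes, matching the following consonant, while manner and voice stay constant.
Nothing changes in [ʂʊɢχuɸe]: there the adjacent consonants already agree in place (/ɢ/ and /χ/ are both uvular), so this form is consistent with the same rule.
The rule targets /ɢ/ (voiced uvular stop), which sits before the trigger /ɲ/ (palatal).
The voiced palatal stop is [ɟ], so /ɢ/ → [ɟ].

[ŋɛɟɲɛ]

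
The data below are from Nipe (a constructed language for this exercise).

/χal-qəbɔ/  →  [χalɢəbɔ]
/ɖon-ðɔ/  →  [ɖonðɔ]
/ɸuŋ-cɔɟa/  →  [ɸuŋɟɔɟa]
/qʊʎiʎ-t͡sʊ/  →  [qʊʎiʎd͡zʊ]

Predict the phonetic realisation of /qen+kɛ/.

[qengɛ]

The data show progressive voicing assimilation: /q/ → [ɢ] after /l/; /c/ → [ɟ] after /ŋ/; /t͡s/ → [d͡z] after /ʎ/. In each pair only voicing changes, matching the preceding consonant, while place and manner stay constant.
Nothing changes in [ɖonðɔ]: there the adjacent consonants already agree in voicing (/ð/ and /n/ are both voiced), so this form is consistent with the same rule.
/k/ is a voiceless velar stop. The preceding trigger /n/ is voiced, so /k/ must become voiced as well.
Changing only its voicing to voiced gives [g] — the voiced velar stop.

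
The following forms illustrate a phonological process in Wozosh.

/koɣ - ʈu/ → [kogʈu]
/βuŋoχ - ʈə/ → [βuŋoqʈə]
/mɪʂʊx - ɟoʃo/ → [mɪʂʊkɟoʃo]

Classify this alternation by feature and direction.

Comparing underlying and surface forms, /ɣ/ → [g] is the alternation; the neighbouring /ʈ/ is constant.
/ɣ/ is a fricative while /ʈ/ is a stop; the output [g] is a stop, matching the trigger — so the feature that spreads is manner.
Place and voice are unchanged, so the assimilation is partial, not total.
The other alternating forms pattern the same way: /χ/ → [q] before /ʈ/ (fricative → stop, matching a stop); /x/ → [k] before /ɟ/ (fricative → stop, matching a stop) — only manner changes, and always toward the following segment.
Since the segment that changes precedes the conditioning segment, the assimilation is regressive.

regressive manner assimilation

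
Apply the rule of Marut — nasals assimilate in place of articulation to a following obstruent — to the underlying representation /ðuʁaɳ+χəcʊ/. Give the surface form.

[ðuʁaɴχəcʊ]

/ɳ/ is a voiced retroflex nasal. The following trigger /χ/ is uvular, so /ɳ/ must become uvular as well.
Changing only its place to uvular gives [ɴ] — the voiced uvular nasal.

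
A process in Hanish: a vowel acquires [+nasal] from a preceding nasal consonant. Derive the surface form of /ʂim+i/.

The vowel /i/ is adjacent to the preceding nasal /m/, so it acquires [+nasal] and surfaces as [ĩ].

[ʂimĩ]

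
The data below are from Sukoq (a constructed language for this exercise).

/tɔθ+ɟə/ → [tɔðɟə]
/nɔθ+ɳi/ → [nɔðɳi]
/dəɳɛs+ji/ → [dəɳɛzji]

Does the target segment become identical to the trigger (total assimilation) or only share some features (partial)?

Comparing underlying and surface forms, /θ/ → [ð] is the alternation; the neighbouring /ɟ/ is constant.
The change voiceless → voiced matches the voicing of the following /ɟ/, identifying this as voicing assimilation.
Place and manner are unchanged, so the assimilation is partial, not total.
The other alternating forms pattern the same way: /θ/ → [ð] before /ɳ/ (voiceless → voiced, matching voiced); /s/ → [z] before /j/ (voiceless → voiced, matching voiced) — only voicing changes, and always toward the following segment.

partial assimilation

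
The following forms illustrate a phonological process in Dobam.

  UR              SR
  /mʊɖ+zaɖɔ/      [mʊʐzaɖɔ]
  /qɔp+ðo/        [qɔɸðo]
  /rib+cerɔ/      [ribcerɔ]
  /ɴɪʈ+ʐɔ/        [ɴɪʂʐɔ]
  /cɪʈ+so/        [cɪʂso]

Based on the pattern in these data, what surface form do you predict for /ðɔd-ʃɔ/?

The data show regressive manner assimilation: /ɖ/ → [ʐ] before /z/; /p/ → [ɸ] before /ð/; /ʈ/ → [ʂ] before /ʐ/; /ʈ/ → [ʂ] before /s/. In each pair only manner changes, matching the following consonant, while place and voice stay constant.
No alternation appears in [ribcerɔ]: there the adjacent consonants already agree in manner (/b/ and /c/ are both stops), so this form is consistent with the same rule.
/d/ is a voiced alveolar stop. The following trigger /ʃ/ is a fricative, so /d/ must become a fricative as well.
Changing only its manner to fricative gives [z] — the voiced alveolar fricative.

[ðɔzʃɔ]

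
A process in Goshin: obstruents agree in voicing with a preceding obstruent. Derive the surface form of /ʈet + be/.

/b/ is a voiced bilabial stop. The preceding trigger /t/ is voiceless, so /b/ must become voiceless as well.
The voiceless bilabial stop is [p], so /b/ → [p].

[ʈetpe]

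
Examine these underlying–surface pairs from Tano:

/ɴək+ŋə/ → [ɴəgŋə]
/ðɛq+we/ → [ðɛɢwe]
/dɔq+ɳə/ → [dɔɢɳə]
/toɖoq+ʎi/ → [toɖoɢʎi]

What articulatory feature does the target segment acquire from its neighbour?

voicing

Comparing underlying and surface forms, /k/ → [g] is the alternation; the neighbouring /ŋ/ is constant.
/k/ is voiceless while /ŋ/ is voiced; the output [g] is voiced, matching the trigger — so the feature that spreads is voicing.
The same holds elsewhere in the data: /q/ → [ɢ] before /w/ (voiceless → voiced, matching voiced); /q/ → [ɢ] before /ɳ/ (voiceless → voiced, matching voiced); /q/ → [ɢ] before /ʎ/ (voiceless → voiced, matching voiced) — only voicing changes, and always toward the following segment.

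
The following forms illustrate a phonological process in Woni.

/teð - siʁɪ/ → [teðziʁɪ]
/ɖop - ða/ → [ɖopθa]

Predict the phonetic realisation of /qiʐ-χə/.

The data show progressive voicing assimilation: /s/ → [z] after /ð/; /ð/ → [θ] after /p/. In each pair only voicing changes, matching the preceding consonant, while place and manner stay constant.
The rule targets /χ/ (voiceless uvular fricative), which sits after the trigger /ʐ/ (voiced).
A voiced uvular fricative is [ʁ], so the surface segment is [ʁ].

[qiʐʁə]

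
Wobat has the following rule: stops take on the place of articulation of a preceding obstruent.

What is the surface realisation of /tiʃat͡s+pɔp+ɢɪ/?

[tiʃat͡stɔpbɪ]

/p/ is a voiceless bilabial stop. The preceding trigger /t͡s/ is alveolar, so /p/ must become alveolar as well.
A voiceless alveolar stop is [t], so the surface segment is [t].
The same rule applies at the second boundary: /ɢ/ → [b] next to /p/.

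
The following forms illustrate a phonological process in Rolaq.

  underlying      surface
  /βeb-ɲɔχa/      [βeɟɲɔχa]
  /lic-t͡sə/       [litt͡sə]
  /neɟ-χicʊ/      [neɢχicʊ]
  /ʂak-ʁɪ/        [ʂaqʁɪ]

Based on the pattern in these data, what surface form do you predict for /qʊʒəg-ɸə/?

[qʊʒəbɸə]

The data show regressive place assimilation: /b/ → [ɟ] before /ɲ/; /c/ → [t] before /t͡s/; /ɟ/ → [ɢ] before /χ/; /k/ → [q] before /ʁ/. In each pair only place changes, matching the following consonant, while manner and voice stay constant.
The rule targets /g/ (voiced velar stop), which sits before the trigger /ɸ/ (bilabial).
The voiced bilabial stop is [b], so /g/ → [b].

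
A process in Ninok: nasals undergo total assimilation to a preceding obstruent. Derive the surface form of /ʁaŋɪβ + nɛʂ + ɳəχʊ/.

[ʁaŋɪββɛʂʂəχʊ]

/n/ is the segment targeted by the rule; it sits immediately after /β/, so it assimilates completely and surfaces as [β].
The same rule applies at the second boundary: /ɳ/ → [ʂ] next to /ʂ/.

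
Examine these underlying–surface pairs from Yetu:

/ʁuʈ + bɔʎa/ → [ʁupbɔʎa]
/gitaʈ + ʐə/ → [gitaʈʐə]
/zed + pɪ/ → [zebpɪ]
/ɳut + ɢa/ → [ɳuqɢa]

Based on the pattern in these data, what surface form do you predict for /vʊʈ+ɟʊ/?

[vʊcɟʊ]

The data show regressive place assimilation: /ʈ/ → [p] before /b/; /d/ → [b] before /p/; /t/ → [q] before /ɢ/. In each pair only place changes, matching the following consonant, while manner and voice stay constant.
No alternation appears in [gitaʈʐə]: there the adjacent consonants already agree in place (/ʈ/ and /ʐ/ are both retroflex), so this form is consistent with the same rule.
The rule targets /ʈ/ (voiceless retroflex stop), which sits before the trigger /ɟ/ (palatal).
Changing only its place to palatal gives [c] — the voiceless palatal stop.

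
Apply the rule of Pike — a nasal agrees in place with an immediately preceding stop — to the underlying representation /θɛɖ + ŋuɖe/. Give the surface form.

/ŋ/ is a voiced velar nasal. The preceding trigger /ɖ/ is retroflex, so /ŋ/ must become retroflex as well.
Changing only its place to retroflex gives [ɳ] — the voiced retroflex nasal.

[θɛɖɳuɖe]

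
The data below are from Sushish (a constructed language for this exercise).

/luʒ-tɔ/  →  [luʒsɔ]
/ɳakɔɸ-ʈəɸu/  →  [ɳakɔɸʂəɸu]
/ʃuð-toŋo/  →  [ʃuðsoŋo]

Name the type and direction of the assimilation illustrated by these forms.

progressive manner assimilation

Comparing underlying and surface forms, /t/ → [s] is the alternation; the neighbouring /ʒ/ is constant.
The change stop → fricative matches the manner of the preceding /ʒ/, identifying this as manner assimilation.
Place and voice are unchanged, so the assimilation is partial, not total.
Checking the remaining alternations: /ʈ/ → [ʂ] after /ɸ/ (stop → fricative, matching a fricative); /t/ → [s] after /ð/ (stop → fricative, matching a fricative) — only manner changes, and always toward the preceding segment.
Since the segment that changes follows the conditioning segment, the assimilation is progressive.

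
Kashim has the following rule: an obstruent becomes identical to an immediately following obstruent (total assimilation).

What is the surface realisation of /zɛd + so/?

[zɛsso]

/d/ is the segment targeted by the rule; it sits immediately before /s/, so it assimilates completely and surfaces as [s].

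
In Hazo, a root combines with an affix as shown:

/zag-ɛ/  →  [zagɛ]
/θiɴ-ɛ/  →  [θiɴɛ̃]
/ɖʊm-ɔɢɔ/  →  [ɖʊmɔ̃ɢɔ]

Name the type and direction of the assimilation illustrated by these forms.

progressive nasality assimilation (vowel nasalisation)

The vowel /ɛ/ surfaces as nasalised [ɛ̃] next to the preceding nasal /ɴ/ — it has acquired the [+nasal] feature of its neighbour.
Likewise in the remaining data: /ɔ/ → [ɔ̃] after /m/ — each time a vowel is nasalised next to a preceding nasal.
No change occurs in [zagɛ] because the vowel at the boundary is adjacent to an oral consonant, not a nasal (/ɛ/ next to /g/).
Because the conditioning nasal is to the left of the vowel that changes, the process is progressive (perseverative).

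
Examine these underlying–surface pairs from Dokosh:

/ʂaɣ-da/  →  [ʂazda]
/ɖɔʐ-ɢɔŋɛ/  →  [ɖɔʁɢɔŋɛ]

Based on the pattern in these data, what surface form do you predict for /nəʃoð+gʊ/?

[nəʃoɣgʊ]

The data show regressive place assimilation: /ɣ/ → [z] before /d/; /ʐ/ → [ʁ] before /ɢ/. In each pair only place changes, matching the following consonant, while manner and voice stay constant.
/ð/ is a voiced dental fricative. The following trigger /g/ is velar, so /ð/ must become velar as well.
Changing only its place to velar gives [ɣ] — the voiced velar fricative.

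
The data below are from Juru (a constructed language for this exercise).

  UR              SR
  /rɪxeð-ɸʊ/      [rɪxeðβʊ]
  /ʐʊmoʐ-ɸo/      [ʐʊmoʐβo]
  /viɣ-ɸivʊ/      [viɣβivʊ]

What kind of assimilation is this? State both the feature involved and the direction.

progressive voicing assimilation

The segment that alternates is /ɸ/, which surfaces as [β] when adjacent to /ð/.
The change voiceless → voiced matches the voicing of the preceding /ð/, identifying this as voicing assimilation.
Place and manner are unchanged, so the assimilation is partial, not total.
Checking the remaining alternations: /ɸ/ → [β] after /ʐ/ (voiceless → voiced, matching voiced); /ɸ/ → [β] after /ɣ/ (voiceless → voiced, matching voiced) — only voicing changes, and always toward the preceding segment.
Since the segment that changes follows the conditioning segment, the assimilation is progressive.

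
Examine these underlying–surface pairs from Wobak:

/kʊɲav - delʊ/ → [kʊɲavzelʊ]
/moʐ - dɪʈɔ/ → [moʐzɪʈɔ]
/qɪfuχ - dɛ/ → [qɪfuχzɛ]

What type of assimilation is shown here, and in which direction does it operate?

progressive manner assimilation

Comparing underlying and surface forms, /d/ → [z] is the alternation; the neighbouring /v/ is constant.
The change stop → fricative matches the manner of the preceding /v/, identifying this as manner assimilation.
Place and voice are unchanged, so the assimilation is partial, not total.
The same holds elsewhere in the data: /d/ → [z] after /ʐ/ (stop → fricative, matching a fricative); /d/ → [z] after /χ/ (stop → fricative, matching a fricative) — only manner changes, and always toward the preceding segment.
The trigger is the preceding segment, so the direction is progressive (perseverative).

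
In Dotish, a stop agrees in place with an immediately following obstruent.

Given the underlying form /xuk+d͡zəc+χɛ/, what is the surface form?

[xutd͡zəqχɛ]

/k/ is a voiceless velar stop. The following trigger /d͡z/ is alveolar, so /k/ must become alveolar as well.
The voiceless alveolar stop is [t], so /k/ → [t].
At the second juncture, /c/ likewise becomes [q] adjacent to /χ/.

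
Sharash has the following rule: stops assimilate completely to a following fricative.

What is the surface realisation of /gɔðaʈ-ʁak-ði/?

/ʈ/ is the segment targeted by the rule; it sits immediately before /ʁ/, so it assimilates completely and surfaces as [ʁ].
At the second juncture, /k/ likewise becomes [ð] adjacent to /ð/.

[gɔðaʁʁaðði]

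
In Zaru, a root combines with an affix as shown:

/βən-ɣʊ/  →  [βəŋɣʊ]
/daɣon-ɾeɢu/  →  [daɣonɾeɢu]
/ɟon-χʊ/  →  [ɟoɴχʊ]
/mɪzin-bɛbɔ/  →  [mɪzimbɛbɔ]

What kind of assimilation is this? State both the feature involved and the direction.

regressive place assimilation

Comparing underlying and surface forms, /n/ → [ŋ] is the alternation; the neighbouring /ɣ/ is constant.
/n/ is alveolar while /ɣ/ is velar; the output [ŋ] is velar, matching the trigger — so the feature that spreads is place.
Manner and voice are unchanged, so the assimilation is partial, not total.
Checking the remaining alternations: /n/ → [ɴ] before /χ/ (alveolar → uvular, matching uvular); /n/ → [m] before /b/ (alveolar → bilabial, matching bilabial) — only place changes, and always toward the following segment.
No alternation appears in [daɣonɾeɢu]: there the adjacent consonants already agree in place (/n/ and /ɾ/ are both alveolar), so this form is consistent with the same rule.
Since the segment that changes precedes the conditioning segment, the assimilation is regressive.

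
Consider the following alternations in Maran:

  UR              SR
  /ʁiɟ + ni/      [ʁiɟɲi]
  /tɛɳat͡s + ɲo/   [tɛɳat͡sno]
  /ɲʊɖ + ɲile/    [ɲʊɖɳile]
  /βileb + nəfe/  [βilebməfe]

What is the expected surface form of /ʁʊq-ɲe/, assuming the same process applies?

The data show progressive place assimilation: /n/ → [ɲ] after /ɟ/; /ɲ/ → [n] after /t͡s/; /ɲ/ → [ɳ] after /ɖ/; /n/ → [m] after /b/. In each pair only place changes, matching the preceding consonant, while manner and voice stay constant.
The rule targets /ɲ/ (voiced palatal nasal), which sits after the trigger /q/ (uvular).
The voiced uvular nasal is [ɴ], so /ɲ/ → [ɴ].

[ʁʊqɴe]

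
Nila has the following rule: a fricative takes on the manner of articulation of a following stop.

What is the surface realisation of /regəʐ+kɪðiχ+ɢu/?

/ʐ/ is a voiced retroflex fricative. The following trigger /k/ is a stop, so /ʐ/ must become a stop as well.
A voiced retroflex stop is [ɖ], so the surface segment is [ɖ].
At the second juncture, /χ/ likewise becomes [q] adjacent to /ɢ/.

[regəɖkɪðiqɢu]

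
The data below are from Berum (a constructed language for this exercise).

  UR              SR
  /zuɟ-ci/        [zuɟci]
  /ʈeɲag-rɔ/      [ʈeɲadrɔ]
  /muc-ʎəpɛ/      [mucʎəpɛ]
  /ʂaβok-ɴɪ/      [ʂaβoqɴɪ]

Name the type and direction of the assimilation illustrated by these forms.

The segment that alternates is /g/, which surfaces as [d] when adjacent to /r/.
/g/ is velar while /r/ is alveolar; the output [d] is alveolar, matching the trigger — so the feature that spreads is place.
Manner and voice are unchanged, so the assimilation is partial, not total.
The other alternating form patterns the same way: /k/ → [q] before /ɴ/ (velar → uvular, matching uvular) — only place changes, and always toward the following segment.
No alternation appears in [zuɟci], [mucʎəpɛ]: there the adjacent consonants already agree in place (/ɟ/ and /c/ are both palatal; /c/ and /ʎ/ are both palatal), so these forms are consistent with the same rule.
The trigger is the following segment, so the direction is regressive (anticipatory).

regressive place assimilation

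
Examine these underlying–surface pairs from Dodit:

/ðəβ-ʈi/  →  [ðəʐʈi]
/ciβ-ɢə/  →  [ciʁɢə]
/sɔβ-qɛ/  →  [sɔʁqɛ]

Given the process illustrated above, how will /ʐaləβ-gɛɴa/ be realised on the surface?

The data show regressive place assimilation: /β/ → [ʐ] before /ʈ/; /β/ → [ʁ] before /ɢ/; /β/ → [ʁ] before /q/. In each pair only place changes, matching the following consonant, while manner and voice stay constant.
The rule targets /β/ (voiced bilabial fricative), which sits before the trigger /g/ (velar).
A voiced velar fricative is [ɣ], so the surface segment is [ɣ].

[ʐaləɣgɛɴa]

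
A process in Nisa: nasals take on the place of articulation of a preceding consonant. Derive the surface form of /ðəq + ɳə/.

[ðəqɴə]

The rule targets /ɳ/ (voiced retroflex nasal), which sits after the trigger /q/ (uvular).
Changing only its place to uvular gives [ɴ] — the voiced uvular nasal.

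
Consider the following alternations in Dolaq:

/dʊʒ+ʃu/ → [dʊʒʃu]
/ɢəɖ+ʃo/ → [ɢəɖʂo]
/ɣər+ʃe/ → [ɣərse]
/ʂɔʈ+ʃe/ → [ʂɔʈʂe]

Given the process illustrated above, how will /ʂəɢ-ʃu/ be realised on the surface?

[ʂəɢχu]

The data show progressive place assimilation: /ʃ/ → [ʂ] after /ɖ/; /ʃ/ → [s] after /r/; /ʃ/ → [ʂ] after /ʈ/. In each pair only place changes, matching the preceding consonant, while manner and voice stay constant.
Nothing changes in [dʊʒʃu]: there the adjacent consonants already agree in place (/ʃ/ and /ʒ/ are both postalveolar), so this form is consistent with the same rule.
The rule targets /ʃ/ (voiceless postalveolar fricative), which sits after the trigger /ɢ/ (uvular).
A voiceless uvular fricative is [χ], so the surface segment is [χ].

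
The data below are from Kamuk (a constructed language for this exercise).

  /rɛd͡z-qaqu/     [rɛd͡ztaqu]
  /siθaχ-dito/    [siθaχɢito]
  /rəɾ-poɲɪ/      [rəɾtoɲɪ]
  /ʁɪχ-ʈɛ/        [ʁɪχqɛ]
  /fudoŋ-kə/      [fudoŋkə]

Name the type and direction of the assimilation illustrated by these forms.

Underlying /q/ is realised as [t] next to /d͡z/; /d͡z/ itself does not change.
/q/ is uvular while /d͡z/ is alveolar; the output [t] is alveolar, matching the trigger — so the feature that spreads is place.
Manner and voice are unchanged, so the assimilation is partial, not total.
The same holds elsewhere in the data: /d/ → [ɢ] after /χ/ (alveolar → uvular, matching uvular); /p/ → [t] after /ɾ/ (bilabial → alveolar, matching alveolar); /ʈ/ → [q] after /χ/ (retroflex → uvular, matching uvular) — only place changes, and always toward the preceding segment.
Nothing changes in [fudoŋkə]: there the adjacent consonants already agree in place (/k/ and /ŋ/ are both velar), so this form is consistent with the same rule.
Since the segment that changes follows the conditioning segment, the assimilation is progressive.

progressive place assimilation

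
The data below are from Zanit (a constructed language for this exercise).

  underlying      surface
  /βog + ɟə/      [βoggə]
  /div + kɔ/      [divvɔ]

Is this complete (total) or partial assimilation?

total assimilation

Underlying /k/ is realised as [v] next to /v/; /v/ itself does not change.
The output [v] is identical to the trigger /v/ — every feature (place, manner, voicing) has been copied — so this is total assimilation.
The remaining alternation confirms this: /ɟ/ → [g] after /g/ — in each case the output is a copy of the preceding consonant.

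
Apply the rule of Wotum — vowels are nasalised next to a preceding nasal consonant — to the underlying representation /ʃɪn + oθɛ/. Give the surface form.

The vowel /o/ is adjacent to the preceding nasal /n/, so it acquires [+nasal] and surfaces as [õ].

[ʃɪnõθɛ]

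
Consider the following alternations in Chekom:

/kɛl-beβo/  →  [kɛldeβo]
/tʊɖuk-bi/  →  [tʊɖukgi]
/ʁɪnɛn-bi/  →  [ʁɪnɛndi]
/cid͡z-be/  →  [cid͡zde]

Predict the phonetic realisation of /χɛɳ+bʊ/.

[χɛɳɖʊ]

The data show progressive place assimilation: /b/ → [d] after /l/; /b/ → [g] after /k/; /b/ → [d] after /n/; /b/ → [d] after /d͡z/. In each pair only place changes, matching the preceding consonant, while manner and voice stay constant.
/b/ is a voiced bilabial stop. The preceding trigger /ɳ/ is retroflex, so /b/ must become retroflex as well.
Changing only its place to retroflex gives [ɖ] — the voiced retroflex stop.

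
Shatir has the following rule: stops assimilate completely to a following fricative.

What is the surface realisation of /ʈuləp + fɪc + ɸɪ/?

/p/ is the segment targeted by the rule; it sits immediately before /f/, so it assimilates completely and surfaces as [f].
The same rule applies at the second boundary: /c/ → [ɸ] next to /ɸ/.

[ʈuləffɪɸɸɪ]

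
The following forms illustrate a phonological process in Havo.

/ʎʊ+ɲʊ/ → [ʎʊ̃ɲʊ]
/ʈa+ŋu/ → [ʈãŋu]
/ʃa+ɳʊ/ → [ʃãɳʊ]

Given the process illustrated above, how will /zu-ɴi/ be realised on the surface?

[zũɴi]

The data show regressive nasality assimilation (vowel nasalisation): /ʊ/ → [ʊ̃] before /ɲ/; /a/ → [ã] before /ŋ/; /a/ → [ã] before /ɳ/ — a vowel is nasalised by an immediately following nasal consonant.
/u/ sits next to the nasal /ɴ/ and is therefore nasalised to [ũ].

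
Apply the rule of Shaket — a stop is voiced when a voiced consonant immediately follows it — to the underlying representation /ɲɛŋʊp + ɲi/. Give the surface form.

[ɲɛŋʊbɲi]

The rule targets /p/ (voiceless bilabial stop), which sits before the trigger /ɲ/ (voiced).
The voiced bilabial stop is [b], so /p/ → [b].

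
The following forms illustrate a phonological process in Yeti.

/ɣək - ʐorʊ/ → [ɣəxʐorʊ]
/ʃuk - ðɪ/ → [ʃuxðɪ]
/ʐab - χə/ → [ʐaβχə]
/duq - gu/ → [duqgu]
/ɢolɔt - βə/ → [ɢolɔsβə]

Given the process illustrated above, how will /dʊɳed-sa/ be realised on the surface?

[dʊɳezsa]

The data show regressive manner assimilation: /k/ → [x] before /ʐ/; /k/ → [x] before /ð/; /b/ → [β] before /χ/; /t/ → [s] before /β/. In each pair only manner changes, matching the following consonant, while place and voice stay constant.
No alternation appears in [duqgu]: there the adjacent consonants already agree in manner (/q/ and /g/ are both stops), so this form is consistent with the same rule.
/d/ is a voiced alveolar stop. The following trigger /s/ is a fricative, so /d/ must become a fricative as well.
Changing only its manner to fricative gives [z] — the voiced alveolar fricative.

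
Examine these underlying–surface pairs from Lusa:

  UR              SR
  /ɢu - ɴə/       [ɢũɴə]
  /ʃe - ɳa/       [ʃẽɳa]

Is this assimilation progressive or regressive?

The vowel /u/ surfaces as nasalised [ũ] next to the following nasal /ɴ/ — it has acquired the [+nasal] feature of its neighbour.
Likewise in the remaining data: /e/ → [ẽ] before /ɳ/ — each time a vowel is nasalised next to a following nasal.
Because the conditioning nasal is to the right of the vowel that changes, the process is regressive (anticipatory).

regressive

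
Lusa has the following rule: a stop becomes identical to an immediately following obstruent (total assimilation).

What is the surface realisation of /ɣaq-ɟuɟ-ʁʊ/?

[ɣaɟɟuʁʁʊ]

/q/ is the segment targeted by the rule; it sits immediately before /ɟ/, so it assimilates completely and surfaces as [ɟ].
At the second juncture, /ɟ/ likewise becomes [ʁ] adjacent to /ʁ/.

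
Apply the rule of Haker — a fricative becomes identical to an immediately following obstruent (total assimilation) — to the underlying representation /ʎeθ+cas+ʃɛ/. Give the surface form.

/θ/ is the segment targeted by the rule; it sits immediately before /c/, so it assimilates completely and surfaces as [c].
The same rule applies at the second boundary: /s/ → [ʃ] next to /ʃ/.

[ʎeccaʃʃɛ]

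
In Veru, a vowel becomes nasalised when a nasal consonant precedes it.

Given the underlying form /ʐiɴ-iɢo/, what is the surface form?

The vowel /i/ is adjacent to the preceding nasal /ɴ/, so it acquires [+nasal] and surfaces as [ĩ].

[ʐiɴĩɢo]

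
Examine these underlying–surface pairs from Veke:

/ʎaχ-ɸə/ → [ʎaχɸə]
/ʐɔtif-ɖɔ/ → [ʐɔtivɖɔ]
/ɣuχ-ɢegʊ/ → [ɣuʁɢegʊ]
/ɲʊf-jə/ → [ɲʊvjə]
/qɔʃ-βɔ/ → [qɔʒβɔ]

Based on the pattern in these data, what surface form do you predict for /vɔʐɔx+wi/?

[vɔʐɔɣwi]

The data show regressive voicing assimilation: /f/ → [v] before /ɖ/; /χ/ → [ʁ] before /ɢ/; /f/ → [v] before /j/; /ʃ/ → [ʒ] before /β/. In each pair only voicing changes, matching the following consonant, while place and manner stay constant.
Nothing changes in [ʎaχɸə]: there the adjacent consonants already agree in voicing (/χ/ and /ɸ/ are both voiceless), so this form is consistent with the same rule.
/x/ is a voiceless velar fricative. The following trigger /w/ is voiced, so /x/ must become voiced as well.
The voiced velar fricative is [ɣ], so /x/ → [ɣ].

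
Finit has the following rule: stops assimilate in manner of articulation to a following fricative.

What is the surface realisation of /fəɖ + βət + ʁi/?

[fəʐβəsʁi]

/ɖ/ is a voiced retroflex stop. The following trigger /β/ is a fricative, so /ɖ/ must become a fricative as well.
Changing only its manner to fricative gives [ʐ] — the voiced retroflex fricative.
At the second juncture, /t/ likewise becomes [s] adjacent to /ʁ/.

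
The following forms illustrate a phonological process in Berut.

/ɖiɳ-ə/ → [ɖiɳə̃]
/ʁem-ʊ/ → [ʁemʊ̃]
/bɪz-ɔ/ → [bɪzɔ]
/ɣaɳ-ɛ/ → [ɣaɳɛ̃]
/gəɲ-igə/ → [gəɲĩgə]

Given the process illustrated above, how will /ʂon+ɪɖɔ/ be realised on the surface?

The data show progressive nasality assimilation (vowel nasalisation): /ə/ → [ə̃] after /ɳ/; /ʊ/ → [ʊ̃] after /m/; /ɛ/ → [ɛ̃] after /ɳ/; /i/ → [ĩ] after /ɲ/ — a vowel is nasalised by an immediately preceding nasal consonant.
No change occurs in [bɪzɔ] because the vowel at the boundary is adjacent to an oral consonant, not a nasal (/ɔ/ next to /z/).
The vowel /ɪ/ is adjacent to the preceding nasal /n/, so it acquires [+nasal] and surfaces as [ɪ̃].

[ʂonɪ̃ɖɔ]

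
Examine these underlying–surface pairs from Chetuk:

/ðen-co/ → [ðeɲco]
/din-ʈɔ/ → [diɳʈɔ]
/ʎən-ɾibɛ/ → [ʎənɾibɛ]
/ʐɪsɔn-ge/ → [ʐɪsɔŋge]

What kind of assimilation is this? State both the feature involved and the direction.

regressive place assimilation

The segment that alternates is /n/, which surfaces as [ɲ] when adjacent to /c/.
/n/ is alveolar while /c/ is palatal; the output [ɲ] is palatal, matching the trigger — so the feature that spreads is place.
Manner and voice are unchanged, so the assimilation is partial, not total.
The same holds elsewhere in the data: /n/ → [ɳ] before /ʈ/ (alveolar → retroflex, matching retroflex); /n/ → [ŋ] before /g/ (alveolar → velar, matching velar) — only place changes, and always toward the following segment.
Nothing changes in [ʎənɾibɛ]: there the adjacent consonants already agree in place (/n/ and /ɾ/ are both alveolar), so this form is consistent with the same rule.
Since the segment that changes precedes the conditioning segment, the assimilation is regressive.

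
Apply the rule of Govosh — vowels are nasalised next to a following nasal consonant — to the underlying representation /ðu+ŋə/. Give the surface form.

/u/ sits next to the nasal /ŋ/ and is therefore nasalised to [ũ].

[ðũŋə]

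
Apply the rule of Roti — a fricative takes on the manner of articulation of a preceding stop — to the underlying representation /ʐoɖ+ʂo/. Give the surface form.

The rule targets /ʂ/ (voiceless retroflex fricative), which sits after the trigger /ɖ/ (stop).
Changing only its manner to stop gives [ʈ] — the voiceless retroflex stop.

[ʐoɖʈo]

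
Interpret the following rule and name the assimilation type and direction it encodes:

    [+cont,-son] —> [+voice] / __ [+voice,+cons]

The target ([+cont,-son], fricatives) acquires [+voice] next to a voiced consonant ([+voice,+cons]) — it takes on the voicing of its neighbour, so the feature that spreads is voicing.
Since the environment is written after the underscore, the trigger follows the target; the direction is regressive.

regressive voicing assimilation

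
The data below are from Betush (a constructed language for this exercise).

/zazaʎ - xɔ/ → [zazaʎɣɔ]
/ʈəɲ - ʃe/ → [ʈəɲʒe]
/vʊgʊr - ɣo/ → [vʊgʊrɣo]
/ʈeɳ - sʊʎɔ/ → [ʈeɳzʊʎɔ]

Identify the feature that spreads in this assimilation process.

voicing

The segment that alternates is /x/, which surfaces as [ɣ] when adjacent to /ʎ/.
/x/ is voiceless while /ʎ/ is voiced; the output [ɣ] is voiced, matching the trigger — so the feature that spreads is voicing.
The other alternating forms pattern the same way: /ʃ/ → [ʒ] after /ɲ/ (voiceless → voiced, matching voiced); /s/ → [z] after /ɳ/ (voiceless → voiced, matching voiced) — only voicing changes, and always toward the preceding segment.
Nothing changes in [vʊgʊrɣo]: there the adjacent consonants already agree in voicing (/ɣ/ and /r/ are both voiced), so this form is consistent with the same rule.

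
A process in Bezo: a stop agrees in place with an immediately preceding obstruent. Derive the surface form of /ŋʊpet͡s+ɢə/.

/ɢ/ is a voiced uvular stop. The preceding trigger /t͡s/ is alveolar, so /ɢ/ must become alveolar as well.
Changing only its place to alveolar gives [d] — the voiced alveolar stop.

[ŋʊpet͡sdə]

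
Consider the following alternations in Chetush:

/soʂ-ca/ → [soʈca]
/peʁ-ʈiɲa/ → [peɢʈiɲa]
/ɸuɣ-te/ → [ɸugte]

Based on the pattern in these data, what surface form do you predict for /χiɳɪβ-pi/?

The data show regressive manner assimilation: /ʂ/ → [ʈ] before /c/; /ʁ/ → [ɢ] before /ʈ/; /ɣ/ → [g] before /t/. In each pair only manner changes, matching the following consonant, while place and voice stay constant.
/β/ is a voiced bilabial fricative. The following trigger /p/ is a stop, so /β/ must become a stop as well.
A voiced bilabial stop is [b], so the surface segment is [b].

[χiɳɪbpi]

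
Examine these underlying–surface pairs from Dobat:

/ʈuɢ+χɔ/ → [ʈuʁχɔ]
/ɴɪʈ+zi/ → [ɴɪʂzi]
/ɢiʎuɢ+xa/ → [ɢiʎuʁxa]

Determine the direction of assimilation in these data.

The segment that alternates is /ɢ/, which surfaces as [ʁ] when adjacent to /χ/.
The change stop → fricative matches the manner of the following /χ/, identifying this as manner assimilation.
Checking the remaining alternations: /ʈ/ → [ʂ] before /z/ (stop → fricative, matching a fricative); /ɢ/ → [ʁ] before /x/ (stop → fricative, matching a fricative) — only manner changes, and always toward the following segment.
The trigger is the following segment, so the direction is regressive (anticipatory).

regressive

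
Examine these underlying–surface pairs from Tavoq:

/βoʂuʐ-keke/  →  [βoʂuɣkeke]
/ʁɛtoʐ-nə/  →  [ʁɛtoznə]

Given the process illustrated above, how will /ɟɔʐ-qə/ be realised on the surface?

[ɟɔʁqə]

The data show regressive place assimilation: /ʐ/ → [ɣ] before /k/; /ʐ/ → [z] before /n/. In each pair only place changes, matching the following consonant, while manner and voice stay constant.
/ʐ/ is a voiced retroflex fricative. The following trigger /q/ is uvular, so /ʐ/ must become uvular as well.
The voiced uvular fricative is [ʁ], so /ʐ/ → [ʁ].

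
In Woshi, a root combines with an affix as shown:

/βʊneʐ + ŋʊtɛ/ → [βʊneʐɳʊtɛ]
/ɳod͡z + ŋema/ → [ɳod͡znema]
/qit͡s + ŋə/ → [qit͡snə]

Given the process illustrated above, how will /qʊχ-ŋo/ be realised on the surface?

The data show progressive place assimilation: /ŋ/ → [ɳ] after /ʐ/; /ŋ/ → [n] after /d͡z/; /ŋ/ → [n] after /t͡s/. In each pair only place changes, matching the preceding consonant, while manner and voice stay constant.
/ŋ/ is a voiced velar nasal. The preceding trigger /χ/ is uvular, so /ŋ/ must become uvular as well.
The voiced uvular nasal is [ɴ], so /ŋ/ → [ɴ].

[qʊχɴo]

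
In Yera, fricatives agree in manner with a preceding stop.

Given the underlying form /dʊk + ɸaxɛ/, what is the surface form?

The rule targets /ɸ/ (voiceless bilabial fricative), which sits after the trigger /k/ (stop).
A voiceless bilabial stop is [p], so the surface segment is [p].

[dʊkpaxɛ]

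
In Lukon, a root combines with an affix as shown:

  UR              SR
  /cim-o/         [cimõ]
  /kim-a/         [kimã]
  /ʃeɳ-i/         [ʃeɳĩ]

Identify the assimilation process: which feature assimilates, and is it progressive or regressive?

The vowel /o/ surfaces as nasalised [õ] next to the preceding nasal /m/ — it has acquired the [+nasal] feature of its neighbour.
Likewise in the remaining data: /a/ → [ã] after /m/; /i/ → [ĩ] after /ɳ/ — each time a vowel is nasalised next to a preceding nasal.
Because the conditioning nasal is to the left of the vowel that changes, the process is progressive (perseverative).

progressive nasality assimilation (vowel nasalisation)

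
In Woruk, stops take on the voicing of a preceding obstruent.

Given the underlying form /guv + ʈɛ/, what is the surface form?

/ʈ/ is a voiceless retroflex stop. The preceding trigger /v/ is voiced, so /ʈ/ must become voiced as well.
Changing only its voicing to voiced gives [ɖ] — the voiced retroflex stop.

[guvɖɛ]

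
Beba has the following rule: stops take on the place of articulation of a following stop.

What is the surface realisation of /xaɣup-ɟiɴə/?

/p/ is a voiceless bilabial stop. The following trigger /ɟ/ is palatal, so /p/ must become palatal as well.
Changing only its place to palatal gives [c] — the voiceless palatal stop.

[xaɣucɟiɴə]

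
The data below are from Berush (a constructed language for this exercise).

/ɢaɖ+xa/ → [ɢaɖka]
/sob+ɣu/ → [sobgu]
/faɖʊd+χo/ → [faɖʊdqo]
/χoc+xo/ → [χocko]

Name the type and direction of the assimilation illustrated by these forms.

progressive manner assimilation

Underlying /x/ is realised as [k] next to /ɖ/; /ɖ/ itself does not change.
The change fricative → stop matches the manner of the preceding /ɖ/, identifying this as manner assimilation.
Place and voice are unchanged, so the assimilation is partial, not total.
The same holds elsewhere in the data: /ɣ/ → [g] after /b/ (fricative → stop, matching a stop); /χ/ → [q] after /d/ (fricative → stop, matching a stop); /x/ → [k] after /c/ (fricative → stop, matching a stop) — only manner changes, and always toward the preceding segment.
Since the segment that changes follows the conditioning segment, the assimilation is progressive.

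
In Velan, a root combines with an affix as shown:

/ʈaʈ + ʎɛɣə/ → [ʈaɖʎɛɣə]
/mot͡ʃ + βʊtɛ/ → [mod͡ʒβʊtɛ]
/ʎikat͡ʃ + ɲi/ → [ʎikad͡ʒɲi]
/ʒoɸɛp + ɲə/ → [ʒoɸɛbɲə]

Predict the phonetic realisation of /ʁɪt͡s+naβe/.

[ʁɪd͡znaβe]

The data show regressive voicing assimilation: /ʈ/ → [ɖ] before /ʎ/; /t͡ʃ/ → [d͡ʒ] before /β/; /t͡ʃ/ → [d͡ʒ] before /ɲ/; /p/ → [b] before /ɲ/. In each pair only voicing changes, matching the following consonant, while place and manner stay constant.
The rule targets /t͡s/ (voiceless alveolar affricate), which sits before the trigger /n/ (voiced).
Changing only its voicing to voiced gives [d͡z] — the voiced alveolar affricate.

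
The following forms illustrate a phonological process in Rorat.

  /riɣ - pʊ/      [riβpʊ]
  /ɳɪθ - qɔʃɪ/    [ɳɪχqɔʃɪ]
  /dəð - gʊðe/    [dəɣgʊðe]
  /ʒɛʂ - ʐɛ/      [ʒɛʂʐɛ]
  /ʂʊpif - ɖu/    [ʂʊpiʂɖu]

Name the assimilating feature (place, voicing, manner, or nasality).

place

The segment that alternates is /ɣ/, which surfaces as [β] when adjacent to /p/.
The change velar → bilabial matches the place of the following /p/, identifying this as place assimilation.
Checking the remaining alternations: /θ/ → [χ] before /q/ (dental → uvular, matching uvular); /ð/ → [ɣ] before /g/ (dental → velar, matching velar); /f/ → [ʂ] before /ɖ/ (labiodental → retroflex, matching retroflex) — only place changes, and always toward the following segment.
Nothing changes in [ʒɛʂʐɛ]: there the adjacent consonants already agree in place (/ʂ/ and /ʐ/ are both retroflex), so this form is consistent with the same rule.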